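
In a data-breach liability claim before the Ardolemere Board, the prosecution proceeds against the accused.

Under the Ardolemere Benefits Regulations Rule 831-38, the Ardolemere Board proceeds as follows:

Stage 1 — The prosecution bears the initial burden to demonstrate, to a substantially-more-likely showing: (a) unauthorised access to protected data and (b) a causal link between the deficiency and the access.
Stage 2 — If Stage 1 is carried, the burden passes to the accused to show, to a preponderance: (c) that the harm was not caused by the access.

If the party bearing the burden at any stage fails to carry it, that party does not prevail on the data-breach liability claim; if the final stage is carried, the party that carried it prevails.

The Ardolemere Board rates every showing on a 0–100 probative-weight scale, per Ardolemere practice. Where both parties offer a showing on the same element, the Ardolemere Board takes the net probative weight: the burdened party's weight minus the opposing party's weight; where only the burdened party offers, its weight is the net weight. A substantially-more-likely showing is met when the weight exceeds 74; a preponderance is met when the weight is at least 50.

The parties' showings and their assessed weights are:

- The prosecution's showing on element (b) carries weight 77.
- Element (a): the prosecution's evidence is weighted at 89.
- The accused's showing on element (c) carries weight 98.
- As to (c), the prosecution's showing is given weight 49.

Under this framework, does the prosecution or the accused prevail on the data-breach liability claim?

At Stage 1 the prosecution must meet a substantially-more-likely showing (weight exceeds 74): on (a) the weight is 89, > 74, so (a) meets the standard; on (b) the weight is 77, which does exceed 74, so (b) meets the standard.
  Stage 1 carried; the burden shifts to the accused.
At Stage 2 the accused must meet a preponderance (weight is at least 50): on (c) the weight is 98 less the opposing 49 gives net 49, which does not reach 50, so (c) does not meet the standard.
  The accused does not carry Stage 2.
So the prosecution prevails.

prosecution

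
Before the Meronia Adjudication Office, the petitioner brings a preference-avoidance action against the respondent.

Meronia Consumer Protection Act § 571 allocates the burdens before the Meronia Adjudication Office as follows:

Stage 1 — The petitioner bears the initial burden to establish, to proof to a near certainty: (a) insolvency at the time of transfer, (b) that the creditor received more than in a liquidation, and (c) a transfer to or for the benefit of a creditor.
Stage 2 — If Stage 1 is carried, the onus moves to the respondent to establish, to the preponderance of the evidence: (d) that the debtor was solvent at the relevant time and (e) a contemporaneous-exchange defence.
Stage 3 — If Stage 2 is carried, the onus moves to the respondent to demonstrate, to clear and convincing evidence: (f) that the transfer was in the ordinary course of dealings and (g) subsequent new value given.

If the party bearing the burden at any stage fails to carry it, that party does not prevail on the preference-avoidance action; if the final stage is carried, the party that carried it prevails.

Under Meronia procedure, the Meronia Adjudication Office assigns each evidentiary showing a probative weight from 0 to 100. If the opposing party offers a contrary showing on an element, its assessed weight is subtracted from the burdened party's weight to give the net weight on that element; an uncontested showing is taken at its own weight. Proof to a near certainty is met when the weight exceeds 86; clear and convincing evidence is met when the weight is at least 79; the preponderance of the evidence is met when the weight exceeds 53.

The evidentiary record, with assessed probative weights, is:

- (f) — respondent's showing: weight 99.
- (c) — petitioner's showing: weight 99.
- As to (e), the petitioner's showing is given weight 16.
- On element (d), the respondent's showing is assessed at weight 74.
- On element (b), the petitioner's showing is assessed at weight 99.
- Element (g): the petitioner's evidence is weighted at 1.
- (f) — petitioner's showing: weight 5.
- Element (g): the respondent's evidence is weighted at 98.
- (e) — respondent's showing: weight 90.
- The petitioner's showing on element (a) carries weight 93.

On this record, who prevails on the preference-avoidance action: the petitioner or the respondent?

Stage 1 — burden on petitioner; standard: proof to a near certainty (weight exceeds 86).
    (a): 93 > 86 [met]
    (b): 99 > 86 [met]
    (c): 99 > 86 [met]
  Stage 1 is satisfied; the onus moves to the respondent.
Stage 2 — burden on respondent; standard: the preponderance of the evidence (weight exceeds 53).
    (d): 74 > 53 [met]
    (e): 90 − 16 = 74 > 53 [met]
  Stage 2 is satisfied; the respondent continues to bear the burden.
Stage 3 — burden on respondent; standard: clear and convincing evidence (weight is at least 79).
    (f): 99 − 5 = 94 ≥ 79 [met]
    (g): 98 − 1 = 97 ≥ 79 [met]
  Stage 3 carried; the final stage is satisfied.
Every stage carried; the respondent prevails.

respondent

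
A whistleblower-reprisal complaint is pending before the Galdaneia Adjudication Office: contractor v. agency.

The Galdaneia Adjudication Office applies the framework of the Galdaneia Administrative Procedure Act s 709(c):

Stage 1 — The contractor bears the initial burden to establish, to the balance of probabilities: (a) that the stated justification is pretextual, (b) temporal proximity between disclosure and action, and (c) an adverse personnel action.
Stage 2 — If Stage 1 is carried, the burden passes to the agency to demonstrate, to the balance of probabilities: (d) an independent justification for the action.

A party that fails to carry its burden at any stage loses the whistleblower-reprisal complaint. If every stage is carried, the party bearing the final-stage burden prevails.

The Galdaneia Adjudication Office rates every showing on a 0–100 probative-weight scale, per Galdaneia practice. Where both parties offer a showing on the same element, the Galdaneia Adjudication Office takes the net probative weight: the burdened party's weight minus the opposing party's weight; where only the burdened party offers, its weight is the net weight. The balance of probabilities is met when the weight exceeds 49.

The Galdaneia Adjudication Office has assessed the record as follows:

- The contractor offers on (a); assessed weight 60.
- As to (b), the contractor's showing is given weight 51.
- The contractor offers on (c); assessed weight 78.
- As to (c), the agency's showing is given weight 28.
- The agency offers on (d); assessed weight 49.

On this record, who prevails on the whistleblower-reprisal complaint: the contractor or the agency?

contractor

Stage 1 (contractor, the balance of probabilities, weight exceeds 49): (a) 60 > 49 — meets; (b) 51 > 49 — meets; (c) net 78−28=50 > 49 — meets.
  The contractor carries Stage 1; the agency now bears the burden.
Stage 2 (agency, the balance of probabilities, weight exceeds 49): (d) 49 ≤ 49 — fails.
  Stage 2 not carried; the agency fails its burden.
So the contractor prevails.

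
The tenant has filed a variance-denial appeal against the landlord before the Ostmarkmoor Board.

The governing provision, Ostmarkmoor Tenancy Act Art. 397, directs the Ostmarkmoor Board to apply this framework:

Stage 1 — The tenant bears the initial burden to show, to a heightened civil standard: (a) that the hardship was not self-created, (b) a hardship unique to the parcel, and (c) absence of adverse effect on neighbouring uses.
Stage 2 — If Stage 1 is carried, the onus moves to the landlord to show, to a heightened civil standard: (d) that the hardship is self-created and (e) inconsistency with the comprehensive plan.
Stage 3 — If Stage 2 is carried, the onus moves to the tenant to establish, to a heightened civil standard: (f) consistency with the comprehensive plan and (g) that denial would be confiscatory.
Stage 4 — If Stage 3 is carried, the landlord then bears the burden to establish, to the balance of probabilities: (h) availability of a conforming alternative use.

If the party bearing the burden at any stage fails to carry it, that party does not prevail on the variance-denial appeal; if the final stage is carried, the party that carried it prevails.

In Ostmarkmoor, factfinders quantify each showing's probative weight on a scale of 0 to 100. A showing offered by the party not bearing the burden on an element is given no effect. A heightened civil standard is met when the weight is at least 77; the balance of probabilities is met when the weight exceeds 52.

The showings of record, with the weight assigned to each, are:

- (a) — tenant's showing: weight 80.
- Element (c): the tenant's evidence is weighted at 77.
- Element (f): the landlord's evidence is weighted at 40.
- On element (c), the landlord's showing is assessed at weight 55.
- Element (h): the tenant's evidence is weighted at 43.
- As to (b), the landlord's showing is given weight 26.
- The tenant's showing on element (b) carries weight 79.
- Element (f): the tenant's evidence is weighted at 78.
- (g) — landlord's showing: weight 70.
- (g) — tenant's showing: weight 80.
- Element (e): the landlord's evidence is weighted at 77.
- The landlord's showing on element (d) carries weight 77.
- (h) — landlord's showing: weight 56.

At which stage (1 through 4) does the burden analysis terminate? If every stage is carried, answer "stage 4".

At Stage 1 the tenant must meet a heightened civil standard (weight is at least 77): on (a) the weight is 80, which does reach 77, so (a) meets the standard; on (b) the weight is 79 (the landlord's 26 is given no effect), ≥ 77, so (b) meets the standard; on (c) the weight is 77 (the landlord's 55 is given no effect), which does reach 77, so (c) meets the standard.
  The tenant carries Stage 1; the landlord now bears the burden.
At Stage 2 the landlord must meet a heightened civil standard (weight is at least 77): on (d) the weight is 77, which does reach 77, so (d) meets the standard; on (e) the weight is 77, which does reach 77, so (e) meets the standard.
  Stage 2 carried; the burden shifts to the tenant.
At Stage 3 the tenant must meet a heightened civil standard (weight is at least 77): on (f) the weight is 78 (the landlord's 40 is given no effect), ≥ 77, so (f) meets the standard; on (g) the weight is 80 (the landlord's 70 is given no effect), ≥ 77, so (g) meets the standard.
  Stage 3 is satisfied; the onus moves to the landlord.
At Stage 4 the landlord must meet the balance of probabilities (weight exceeds 52): on (h) the weight is 56 (the tenant's 43 is given no effect), which does exceed 52, so (h) meets the standard.
  Stage 4 carried; the final stage is satisfied.
With every stage satisfied, the landlord prevails.

stage 4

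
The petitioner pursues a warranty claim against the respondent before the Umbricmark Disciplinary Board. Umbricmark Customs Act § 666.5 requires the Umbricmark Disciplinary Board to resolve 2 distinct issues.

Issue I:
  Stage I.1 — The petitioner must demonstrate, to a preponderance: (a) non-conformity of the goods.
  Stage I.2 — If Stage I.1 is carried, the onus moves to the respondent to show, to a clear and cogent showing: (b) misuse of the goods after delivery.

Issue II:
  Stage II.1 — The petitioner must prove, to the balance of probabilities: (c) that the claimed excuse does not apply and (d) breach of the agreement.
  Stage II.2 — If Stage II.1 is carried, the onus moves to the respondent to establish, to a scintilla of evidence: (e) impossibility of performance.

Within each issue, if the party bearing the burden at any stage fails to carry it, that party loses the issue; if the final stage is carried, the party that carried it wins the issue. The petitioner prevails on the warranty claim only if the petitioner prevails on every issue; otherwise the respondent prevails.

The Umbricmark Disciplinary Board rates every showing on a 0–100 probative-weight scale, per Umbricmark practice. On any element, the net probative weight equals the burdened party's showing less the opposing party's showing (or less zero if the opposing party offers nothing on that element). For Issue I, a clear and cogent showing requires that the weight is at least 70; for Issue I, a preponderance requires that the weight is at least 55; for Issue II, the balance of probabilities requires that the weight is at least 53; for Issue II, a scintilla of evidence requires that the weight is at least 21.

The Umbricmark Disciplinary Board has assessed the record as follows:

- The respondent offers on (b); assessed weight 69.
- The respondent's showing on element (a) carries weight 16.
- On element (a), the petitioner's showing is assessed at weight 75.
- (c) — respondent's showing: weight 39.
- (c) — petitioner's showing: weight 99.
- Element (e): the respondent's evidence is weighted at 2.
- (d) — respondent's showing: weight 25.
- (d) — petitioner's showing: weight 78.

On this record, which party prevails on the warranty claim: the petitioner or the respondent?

petitioner

— Issue I —
Stage I.1 (petitioner, a preponderance, weight is at least 55): (a) net 75−16=59 ≥ 55 — meets.
  The petitioner carries Stage I.1; the respondent now bears the burden.
Stage I.2 (respondent, a clear and cogent showing, weight is at least 70): (b) 69 < 70 — fails.
  The respondent does not carry Stage I.2.
So the petitioner prevails on this issue.
— Issue II —
At Stage II.1 the petitioner must meet the balance of probabilities (weight is at least 53): on (c) the weight is 99 less the opposing 39 gives net 60, ≥ 53, so (c) meets the standard; on (d) the weight is 78 less the opposing 25 gives net 53, ≥ 53, so (d) meets the standard.
  All elements met. The burden passes to the respondent.
At Stage II.2 the respondent must meet a scintilla of evidence (weight is at least 21): on (e) the weight is 2, which does not reach 21, so (e) does not meet the standard.
  Stage II.2 not carried; the respondent fails its burden.
The petitioner prevails on this issue.
Per-issue: Issue I → petitioner; Issue II → petitioner. The petitioner must prevail on every issue; overall, the petitioner prevails.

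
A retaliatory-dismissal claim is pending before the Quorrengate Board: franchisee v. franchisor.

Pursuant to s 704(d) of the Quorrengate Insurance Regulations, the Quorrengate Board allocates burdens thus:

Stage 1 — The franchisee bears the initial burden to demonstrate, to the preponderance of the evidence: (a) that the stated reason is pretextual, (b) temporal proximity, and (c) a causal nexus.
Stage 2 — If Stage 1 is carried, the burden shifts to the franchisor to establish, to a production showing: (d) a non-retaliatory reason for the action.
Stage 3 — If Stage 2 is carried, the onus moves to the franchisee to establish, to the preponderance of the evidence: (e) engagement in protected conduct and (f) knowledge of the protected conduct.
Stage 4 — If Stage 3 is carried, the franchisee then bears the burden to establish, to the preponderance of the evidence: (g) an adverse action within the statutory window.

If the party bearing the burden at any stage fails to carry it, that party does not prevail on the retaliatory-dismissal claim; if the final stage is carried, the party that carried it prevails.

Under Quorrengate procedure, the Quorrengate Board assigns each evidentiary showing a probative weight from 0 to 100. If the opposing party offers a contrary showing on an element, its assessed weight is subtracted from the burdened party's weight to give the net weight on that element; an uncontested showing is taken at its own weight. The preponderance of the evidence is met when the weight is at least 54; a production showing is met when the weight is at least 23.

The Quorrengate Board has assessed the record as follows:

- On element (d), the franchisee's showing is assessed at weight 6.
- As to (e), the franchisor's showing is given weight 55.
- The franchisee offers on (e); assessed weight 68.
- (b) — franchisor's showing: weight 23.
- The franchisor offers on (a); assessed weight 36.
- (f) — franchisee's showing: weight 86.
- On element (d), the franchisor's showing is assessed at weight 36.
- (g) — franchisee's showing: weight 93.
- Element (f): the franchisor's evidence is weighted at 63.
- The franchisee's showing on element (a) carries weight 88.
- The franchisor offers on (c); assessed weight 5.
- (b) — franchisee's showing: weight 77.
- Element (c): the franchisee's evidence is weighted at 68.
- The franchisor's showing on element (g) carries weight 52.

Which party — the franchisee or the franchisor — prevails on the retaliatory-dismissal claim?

At Stage 1 the franchisee must meet the preponderance of the evidence (weight is at least 54): on (a) the weight is 88 less the opposing 36 gives net 52, < 54, so (a) does not meet the standard; on (b) the weight is 77 less the opposing 23 gives net 54, ≥ 54, so (b) meets the standard; on (c) the weight is 68 less the opposing 5 gives net 63, ≥ 54, so (c) meets the standard.
  Stage 1 not carried; the franchisee fails its burden.
The franchisor prevails.

franchisor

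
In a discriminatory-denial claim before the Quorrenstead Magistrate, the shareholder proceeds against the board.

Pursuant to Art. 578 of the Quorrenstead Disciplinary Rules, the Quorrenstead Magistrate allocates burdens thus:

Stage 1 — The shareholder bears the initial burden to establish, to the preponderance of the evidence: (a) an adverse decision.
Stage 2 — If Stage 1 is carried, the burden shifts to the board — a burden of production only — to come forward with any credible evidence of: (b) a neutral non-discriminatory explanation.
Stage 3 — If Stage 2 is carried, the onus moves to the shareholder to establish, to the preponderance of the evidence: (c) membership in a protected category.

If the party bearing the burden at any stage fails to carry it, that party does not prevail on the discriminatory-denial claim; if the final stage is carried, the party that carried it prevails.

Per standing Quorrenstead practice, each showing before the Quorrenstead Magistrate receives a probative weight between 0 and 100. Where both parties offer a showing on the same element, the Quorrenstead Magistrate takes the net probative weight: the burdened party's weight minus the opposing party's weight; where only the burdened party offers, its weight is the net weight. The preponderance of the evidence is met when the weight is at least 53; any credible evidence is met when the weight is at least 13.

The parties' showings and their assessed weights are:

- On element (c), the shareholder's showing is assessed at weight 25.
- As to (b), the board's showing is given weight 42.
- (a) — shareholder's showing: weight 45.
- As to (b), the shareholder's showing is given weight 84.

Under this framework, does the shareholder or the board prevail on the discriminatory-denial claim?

Stage 1 — burden on shareholder; standard: the preponderance of the evidence (weight is at least 53).
    (a): 45 < 53 [not met]
  Stage 1 not carried; the shareholder fails its burden.
The board prevails.

board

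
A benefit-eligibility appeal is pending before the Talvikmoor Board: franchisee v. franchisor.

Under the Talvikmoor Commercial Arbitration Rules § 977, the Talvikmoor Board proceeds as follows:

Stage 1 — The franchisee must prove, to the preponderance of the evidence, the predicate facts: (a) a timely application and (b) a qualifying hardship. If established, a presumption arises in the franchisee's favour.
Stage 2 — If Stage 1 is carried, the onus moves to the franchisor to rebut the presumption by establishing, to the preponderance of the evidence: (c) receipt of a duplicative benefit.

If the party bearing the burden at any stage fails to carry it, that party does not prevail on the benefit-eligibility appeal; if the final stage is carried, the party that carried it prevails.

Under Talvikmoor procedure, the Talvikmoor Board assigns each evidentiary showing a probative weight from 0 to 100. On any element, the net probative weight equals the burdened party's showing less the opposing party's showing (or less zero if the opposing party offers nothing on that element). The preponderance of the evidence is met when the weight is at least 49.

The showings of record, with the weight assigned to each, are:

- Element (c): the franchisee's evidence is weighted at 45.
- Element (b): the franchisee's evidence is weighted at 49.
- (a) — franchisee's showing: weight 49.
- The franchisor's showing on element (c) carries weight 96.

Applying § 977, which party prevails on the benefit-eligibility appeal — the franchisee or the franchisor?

At Stage 1 the franchisee must meet the preponderance of the evidence (weight is at least 49): on (a) the weight is 49, ≥ 49, so (a) meets the standard; on (b) the weight is 49, ≥ 49, so (b) meets the standard.
  Stage 1 is satisfied; the onus moves to the franchisor.
At Stage 2 the franchisor must meet the preponderance of the evidence (weight is at least 49): on (c) the weight is 96 less the opposing 45 gives net 51, which does reach 49, so (c) meets the standard.
  The franchisor carries the last stage.
Every stage carried; the franchisor prevails.

franchisor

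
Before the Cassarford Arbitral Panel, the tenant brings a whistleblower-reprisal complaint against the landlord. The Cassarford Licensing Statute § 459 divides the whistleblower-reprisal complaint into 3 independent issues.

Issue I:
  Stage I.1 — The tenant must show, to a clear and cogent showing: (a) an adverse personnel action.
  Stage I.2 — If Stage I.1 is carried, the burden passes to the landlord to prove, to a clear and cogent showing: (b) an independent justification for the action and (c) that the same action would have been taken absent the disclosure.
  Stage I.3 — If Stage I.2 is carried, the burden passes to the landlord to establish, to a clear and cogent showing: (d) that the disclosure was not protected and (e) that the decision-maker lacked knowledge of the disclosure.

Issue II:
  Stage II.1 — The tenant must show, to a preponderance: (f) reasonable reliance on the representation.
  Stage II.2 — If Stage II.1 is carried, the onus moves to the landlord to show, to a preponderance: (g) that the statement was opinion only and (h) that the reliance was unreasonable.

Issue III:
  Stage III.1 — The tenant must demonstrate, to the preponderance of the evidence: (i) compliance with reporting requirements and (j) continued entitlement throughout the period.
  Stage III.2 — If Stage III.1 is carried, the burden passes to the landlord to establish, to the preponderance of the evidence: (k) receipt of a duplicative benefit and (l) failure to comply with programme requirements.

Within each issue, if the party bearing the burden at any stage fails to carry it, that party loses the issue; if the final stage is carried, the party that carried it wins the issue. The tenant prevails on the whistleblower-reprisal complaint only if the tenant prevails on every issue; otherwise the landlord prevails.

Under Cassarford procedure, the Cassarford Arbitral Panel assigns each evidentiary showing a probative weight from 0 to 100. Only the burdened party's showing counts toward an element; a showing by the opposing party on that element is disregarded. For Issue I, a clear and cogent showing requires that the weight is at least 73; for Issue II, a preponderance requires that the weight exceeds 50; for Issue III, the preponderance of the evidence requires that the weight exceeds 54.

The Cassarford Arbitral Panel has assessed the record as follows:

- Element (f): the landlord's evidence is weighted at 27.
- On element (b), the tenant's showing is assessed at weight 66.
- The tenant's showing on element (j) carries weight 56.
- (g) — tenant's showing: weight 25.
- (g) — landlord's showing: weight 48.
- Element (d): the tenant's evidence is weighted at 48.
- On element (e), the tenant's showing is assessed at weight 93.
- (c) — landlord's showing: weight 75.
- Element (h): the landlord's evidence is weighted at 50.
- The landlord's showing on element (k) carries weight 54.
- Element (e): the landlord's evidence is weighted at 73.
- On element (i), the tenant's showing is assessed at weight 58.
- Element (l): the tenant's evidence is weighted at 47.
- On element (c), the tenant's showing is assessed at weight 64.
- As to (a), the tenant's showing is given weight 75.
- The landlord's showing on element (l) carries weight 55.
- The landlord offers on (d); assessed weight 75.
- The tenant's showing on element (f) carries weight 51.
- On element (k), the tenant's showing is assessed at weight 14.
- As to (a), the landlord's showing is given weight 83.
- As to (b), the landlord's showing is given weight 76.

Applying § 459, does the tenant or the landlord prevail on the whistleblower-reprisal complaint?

— Issue I —
Stage I.1 — burden on tenant; standard: a clear and cogent showing (weight is at least 73).
    (a): 75 (landlord's 83 disregarded) ≥ 73 [met]
  Stage I.1 carried; the burden shifts to the landlord.
Stage I.2 — burden on landlord; standard: a clear and cogent showing (weight is at least 73).
    (b): 76 (tenant's 66 disregarded) ≥ 73 [met]
    (c): 75 (tenant's 64 disregarded) ≥ 73 [met]
  Stage I.2 carried; the burden remains with the landlord.
Stage I.3 — burden on landlord; standard: a clear and cogent showing (weight is at least 73).
    (d): 75 (tenant's 48 disregarded) ≥ 73 [met]
    (e): 73 (tenant's 93 disregarded) ≥ 73 [met]
  Stage I.3 carried; the final stage is satisfied.
With every stage satisfied, the landlord prevails on this issue.
— Issue II —
Stage II.1 (tenant, a preponderance, weight exceeds 50): (f) 51 (landlord's 27 disregarded) > 50 — meets.
  All elements met. The burden passes to the landlord.
Stage II.2 (landlord, a preponderance, weight exceeds 50): (g) 48 (tenant's 25 disregarded) ≤ 50 — fails; (h) 50 ≤ 50 — fails.
  The landlord does not carry Stage II.2.
So the tenant prevails on this issue.
— Issue III —
At Stage III.1 the tenant must meet the preponderance of the evidence (weight exceeds 54): on (i) the weight is 58, which does exceed 54, so (i) meets the standard; on (j) the weight is 56, > 54, so (j) meets the standard.
  Stage III.1 carried; the burden shifts to the landlord.
At Stage III.2 the landlord must meet the preponderance of the evidence (weight exceeds 54): on (k) the weight is 54 (the tenant's 14 is given no effect), which does not exceed 54, so (k) does not meet the standard; on (l) the weight is 55 (the tenant's 47 is given no effect), > 54, so (l) meets the standard.
  Not every element is met, so the landlord fails to carry Stage III.2.
The analysis ends at Stage III.2; the tenant prevails on this issue.
Per-issue: Issue I → landlord; Issue II → tenant; Issue III → tenant. The tenant must prevail on every issue; overall, the landlord prevails.

landlord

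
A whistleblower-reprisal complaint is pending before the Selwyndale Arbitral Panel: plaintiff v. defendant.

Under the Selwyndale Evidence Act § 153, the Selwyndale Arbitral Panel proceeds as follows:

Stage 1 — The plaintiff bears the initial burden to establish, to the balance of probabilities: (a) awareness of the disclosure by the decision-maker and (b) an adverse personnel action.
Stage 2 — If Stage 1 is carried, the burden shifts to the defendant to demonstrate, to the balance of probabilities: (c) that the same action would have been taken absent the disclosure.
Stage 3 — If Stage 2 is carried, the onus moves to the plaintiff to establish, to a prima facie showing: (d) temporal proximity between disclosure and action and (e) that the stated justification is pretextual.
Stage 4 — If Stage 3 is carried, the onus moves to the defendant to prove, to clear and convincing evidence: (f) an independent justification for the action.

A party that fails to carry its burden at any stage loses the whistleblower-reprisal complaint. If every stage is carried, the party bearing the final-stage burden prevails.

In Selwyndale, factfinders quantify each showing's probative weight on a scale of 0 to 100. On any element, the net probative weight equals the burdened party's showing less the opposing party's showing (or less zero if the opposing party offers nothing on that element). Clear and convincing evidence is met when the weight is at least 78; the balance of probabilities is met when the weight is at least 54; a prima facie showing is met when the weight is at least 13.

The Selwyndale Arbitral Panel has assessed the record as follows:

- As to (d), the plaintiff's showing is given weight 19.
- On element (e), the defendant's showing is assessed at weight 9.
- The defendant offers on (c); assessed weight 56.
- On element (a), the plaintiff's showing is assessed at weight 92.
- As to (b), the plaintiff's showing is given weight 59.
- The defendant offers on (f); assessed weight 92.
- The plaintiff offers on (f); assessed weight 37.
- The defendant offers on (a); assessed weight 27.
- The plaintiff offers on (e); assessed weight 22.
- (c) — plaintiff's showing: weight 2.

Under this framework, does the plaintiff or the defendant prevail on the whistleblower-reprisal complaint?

At Stage 1 the plaintiff must meet the balance of probabilities (weight is at least 54): on (a) the weight is 92 less the opposing 27 gives net 65, ≥ 54, so (a) meets the standard; on (b) the weight is 59, which does reach 54, so (b) meets the standard.
  Stage 1 carried; the burden shifts to the defendant.
At Stage 2 the defendant must meet the balance of probabilities (weight is at least 54): on (c) the weight is 56 less the opposing 2 gives net 54, which does reach 54, so (c) meets the standard.
  The defendant carries Stage 2; the plaintiff now bears the burden.
At Stage 3 the plaintiff must meet a prima facie showing (weight is at least 13): on (d) the weight is 19, which does reach 13, so (d) meets the standard; on (e) the weight is 22 less the opposing 9 gives net 13, ≥ 13, so (e) meets the standard.
  Stage 3 is satisfied; the onus moves to the defendant.
At Stage 4 the defendant must meet clear and convincing evidence (weight is at least 78): on (f) the weight is 92 less the opposing 37 gives net 55, < 78, so (f) does not meet the standard.
  The defendant does not carry Stage 4.
The plaintiff prevails.

plaintiff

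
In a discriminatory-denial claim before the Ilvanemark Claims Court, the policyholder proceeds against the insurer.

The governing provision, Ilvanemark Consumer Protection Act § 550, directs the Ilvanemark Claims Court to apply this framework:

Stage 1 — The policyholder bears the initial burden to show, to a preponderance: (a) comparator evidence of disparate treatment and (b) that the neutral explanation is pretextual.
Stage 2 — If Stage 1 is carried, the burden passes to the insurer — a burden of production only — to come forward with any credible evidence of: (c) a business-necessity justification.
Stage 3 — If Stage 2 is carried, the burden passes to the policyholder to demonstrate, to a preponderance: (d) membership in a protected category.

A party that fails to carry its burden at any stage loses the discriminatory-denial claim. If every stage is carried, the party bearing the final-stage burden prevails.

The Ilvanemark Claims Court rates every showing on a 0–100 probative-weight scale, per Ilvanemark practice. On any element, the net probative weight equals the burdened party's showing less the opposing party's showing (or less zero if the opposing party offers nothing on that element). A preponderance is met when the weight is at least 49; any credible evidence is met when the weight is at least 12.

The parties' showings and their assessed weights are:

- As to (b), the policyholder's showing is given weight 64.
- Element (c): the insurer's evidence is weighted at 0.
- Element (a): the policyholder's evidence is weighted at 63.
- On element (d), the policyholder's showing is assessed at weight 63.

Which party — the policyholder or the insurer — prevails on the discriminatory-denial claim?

policyholder

Stage 1 — burden on policyholder; standard: a preponderance (weight is at least 49).
    (a): 63 ≥ 49 [met]
    (b): 64 ≥ 49 [met]
  All elements met. The burden passes to the insurer.
Stage 2 — burden on insurer; standard: any credible evidence (weight is at least 12).
    (c): 0 < 12 [not met]
  Stage 2 not carried; the insurer fails its burden.
The policyholder prevails.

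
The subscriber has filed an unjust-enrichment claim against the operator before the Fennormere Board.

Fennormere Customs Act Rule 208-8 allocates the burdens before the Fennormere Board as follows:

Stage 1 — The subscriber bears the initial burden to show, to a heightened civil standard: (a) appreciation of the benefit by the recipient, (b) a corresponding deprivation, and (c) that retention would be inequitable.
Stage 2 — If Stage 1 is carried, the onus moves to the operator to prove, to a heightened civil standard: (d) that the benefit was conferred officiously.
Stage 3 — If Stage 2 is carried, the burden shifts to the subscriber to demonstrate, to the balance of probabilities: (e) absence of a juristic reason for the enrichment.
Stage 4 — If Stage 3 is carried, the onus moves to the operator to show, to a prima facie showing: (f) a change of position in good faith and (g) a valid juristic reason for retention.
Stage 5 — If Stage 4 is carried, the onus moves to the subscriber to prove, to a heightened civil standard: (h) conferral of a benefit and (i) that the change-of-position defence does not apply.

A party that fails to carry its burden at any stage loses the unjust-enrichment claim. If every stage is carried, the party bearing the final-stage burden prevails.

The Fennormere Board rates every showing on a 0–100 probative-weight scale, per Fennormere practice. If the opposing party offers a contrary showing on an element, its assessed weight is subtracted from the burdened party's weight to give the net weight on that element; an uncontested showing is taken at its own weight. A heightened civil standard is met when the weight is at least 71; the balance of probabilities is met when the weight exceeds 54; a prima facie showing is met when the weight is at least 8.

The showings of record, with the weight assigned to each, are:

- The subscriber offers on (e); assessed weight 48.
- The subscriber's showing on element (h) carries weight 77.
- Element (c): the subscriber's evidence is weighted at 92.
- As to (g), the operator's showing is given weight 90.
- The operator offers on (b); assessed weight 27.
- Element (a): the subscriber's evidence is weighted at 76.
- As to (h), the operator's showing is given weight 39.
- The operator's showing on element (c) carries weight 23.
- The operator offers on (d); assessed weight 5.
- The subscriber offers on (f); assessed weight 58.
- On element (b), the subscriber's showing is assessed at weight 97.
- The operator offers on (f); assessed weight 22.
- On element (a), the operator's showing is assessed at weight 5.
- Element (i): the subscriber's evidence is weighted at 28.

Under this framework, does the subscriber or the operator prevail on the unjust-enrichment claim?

operator

At Stage 1 the subscriber must meet a heightened civil standard (weight is at least 71): on (a) the weight is 76 less the opposing 5 gives net 71, which does reach 71, so (a) meets the standard; on (b) the weight is 97 less the opposing 27 gives net 70, < 71, so (b) does not meet the standard; on (c) the weight is 92 less the opposing 23 gives net 69, < 71, so (c) does not meet the standard.
  Not every element is met, so the subscriber fails to carry Stage 1.
The operator prevails.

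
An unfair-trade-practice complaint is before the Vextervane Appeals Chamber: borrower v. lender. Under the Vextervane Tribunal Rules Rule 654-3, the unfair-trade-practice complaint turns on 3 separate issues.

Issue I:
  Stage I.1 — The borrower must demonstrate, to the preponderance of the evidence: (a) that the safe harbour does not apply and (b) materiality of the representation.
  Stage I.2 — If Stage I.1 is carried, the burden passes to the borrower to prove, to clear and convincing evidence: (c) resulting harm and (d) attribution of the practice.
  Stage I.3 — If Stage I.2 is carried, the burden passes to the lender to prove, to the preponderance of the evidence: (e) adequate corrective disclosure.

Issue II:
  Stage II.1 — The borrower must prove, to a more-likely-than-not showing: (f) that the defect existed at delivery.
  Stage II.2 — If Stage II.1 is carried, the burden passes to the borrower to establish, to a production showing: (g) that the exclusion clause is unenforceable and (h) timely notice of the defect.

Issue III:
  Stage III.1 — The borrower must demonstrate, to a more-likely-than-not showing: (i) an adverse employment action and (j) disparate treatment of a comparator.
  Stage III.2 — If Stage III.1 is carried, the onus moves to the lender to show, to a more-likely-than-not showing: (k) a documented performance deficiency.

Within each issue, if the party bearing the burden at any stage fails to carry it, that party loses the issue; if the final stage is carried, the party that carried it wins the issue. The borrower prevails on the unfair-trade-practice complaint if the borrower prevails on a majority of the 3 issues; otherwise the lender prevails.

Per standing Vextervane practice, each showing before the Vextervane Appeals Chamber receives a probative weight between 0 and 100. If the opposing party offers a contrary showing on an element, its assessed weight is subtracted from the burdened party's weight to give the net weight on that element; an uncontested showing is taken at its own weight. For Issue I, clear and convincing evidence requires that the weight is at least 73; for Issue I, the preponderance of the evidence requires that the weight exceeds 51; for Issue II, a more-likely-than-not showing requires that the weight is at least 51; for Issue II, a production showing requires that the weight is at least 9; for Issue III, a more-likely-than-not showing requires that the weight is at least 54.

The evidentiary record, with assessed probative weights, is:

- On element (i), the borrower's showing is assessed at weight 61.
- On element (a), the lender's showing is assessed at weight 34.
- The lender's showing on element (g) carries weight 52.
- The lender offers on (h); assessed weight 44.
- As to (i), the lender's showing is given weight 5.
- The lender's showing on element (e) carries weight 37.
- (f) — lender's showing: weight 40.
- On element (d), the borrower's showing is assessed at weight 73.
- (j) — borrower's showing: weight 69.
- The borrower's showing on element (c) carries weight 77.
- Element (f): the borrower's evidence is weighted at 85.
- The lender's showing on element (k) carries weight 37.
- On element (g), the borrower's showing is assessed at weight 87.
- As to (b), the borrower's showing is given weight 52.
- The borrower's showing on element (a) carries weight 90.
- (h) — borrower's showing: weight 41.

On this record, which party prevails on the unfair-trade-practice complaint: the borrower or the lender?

— Issue I —
At Stage I.1 the borrower must meet the preponderance of the evidence (weight exceeds 51): on (a) the weight is 90 less the opposing 34 gives net 56, > 51, so (a) meets the standard; on (b) the weight is 52, which does exceed 51, so (b) meets the standard.
  All elements met. The borrower retains the burden for Stage I.2.
At Stage I.2 the borrower must meet clear and convincing evidence (weight is at least 73): on (c) the weight is 77, ≥ 73, so (c) meets the standard; on (d) the weight is 73, ≥ 73, so (d) meets the standard.
  Stage I.2 carried; the burden shifts to the lender.
At Stage I.3 the lender must meet the preponderance of the evidence (weight exceeds 51): on (e) the weight is 37, which does not exceed 51, so (e) does not meet the standard.
  Not every element is met, so the lender fails to carry Stage I.3.
The analysis ends at Stage I.3; the borrower prevails on this issue.
— Issue II —
Stage II.1 — burden on borrower; standard: a more-likely-than-not showing (weight is at least 51).
    (f): 85 − 40 = 45 < 51 [not met]
  Stage II.1 not carried; the borrower fails its burden.
The analysis ends at Stage II.1; the lender prevails on this issue.
— Issue III —
Stage III.1 — burden on borrower; standard: a more-likely-than-not showing (weight is at least 54).
    (i): 61 − 5 = 56 ≥ 54 [met]
    (j): 69 ≥ 54 [met]
  Stage III.1 carried; the burden shifts to the lender.
Stage III.2 — burden on lender; standard: a more-likely-than-not showing (weight is at least 54).
    (k): 37 < 54 [not met]
  Stage III.2 not carried; the lender fails its burden.
The analysis ends at Stage III.2; the borrower prevails on this issue.
Per-issue: Issue I → borrower; Issue II → lender; Issue III → borrower. The borrower must prevail on a majority of issues; overall, the borrower prevails.

borrower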